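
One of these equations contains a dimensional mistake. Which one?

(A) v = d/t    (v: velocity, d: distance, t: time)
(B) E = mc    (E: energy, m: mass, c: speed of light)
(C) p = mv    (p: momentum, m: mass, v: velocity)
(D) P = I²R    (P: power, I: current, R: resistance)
(B) E = mc

The equation (B) E = mc is dimensionally incorrect.

LHS (E): [L^2 M T^-2]
RHS (mc): [L M T^-1] ✗

The dimensions do not match. The other three equations balance.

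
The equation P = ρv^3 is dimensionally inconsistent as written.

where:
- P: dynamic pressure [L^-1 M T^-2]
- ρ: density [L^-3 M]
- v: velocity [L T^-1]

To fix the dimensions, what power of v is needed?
The exponent of v should be 2: P = ρv^2

The LHS P has dimensions [L^-1 M T^-2]; v has dimensions [L T^-1].
As written, the RHS ρv^3 (exponent 3 on v) has dimensions [M T^-3], which does not match.
With exponent 2, the RHS ρv^2 has dimensions [L^-1 M T^-2], matching the LHS.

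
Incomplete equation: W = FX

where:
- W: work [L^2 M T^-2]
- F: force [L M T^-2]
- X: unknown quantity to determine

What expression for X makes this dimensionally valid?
X = d (distance), dimensions [L]

W has dimensions [L^2 M T^-2]; the rest of the RHS (F) has dimensions [L M T^-2].
So X must have dimensions [L] — X = d (distance).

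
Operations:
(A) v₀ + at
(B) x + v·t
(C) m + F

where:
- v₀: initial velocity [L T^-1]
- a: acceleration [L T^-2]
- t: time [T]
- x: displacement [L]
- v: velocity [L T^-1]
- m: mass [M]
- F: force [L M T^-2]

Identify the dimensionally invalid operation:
(C) m + F

(A) v₀ + at: v₀ [L T^-1] and at [L T^-1] — same dimensions ✓
(B) x + v·t: x [L] and v·t [L] — same dimensions ✓
(C) m + F: m [M] and F [L M T^-2] — different dimensions cannot be added/subtracted ✗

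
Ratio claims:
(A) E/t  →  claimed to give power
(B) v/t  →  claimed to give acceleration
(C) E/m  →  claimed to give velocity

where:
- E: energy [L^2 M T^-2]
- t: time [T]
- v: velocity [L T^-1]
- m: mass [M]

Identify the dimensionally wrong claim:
(C) E/m does not give velocity

(A) E/t: [L^2 M T^-3] = power [L^2 M T^-3] ✓
(B) v/t: [L T^-2] = acceleration [L T^-2] ✓
(C) E/m: [L^2 T^-2] ≠ velocity [L T^-1] ✗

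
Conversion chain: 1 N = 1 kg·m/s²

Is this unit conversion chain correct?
The chain is correct (no errors).

Correct: Newton is defined as kg·m/s²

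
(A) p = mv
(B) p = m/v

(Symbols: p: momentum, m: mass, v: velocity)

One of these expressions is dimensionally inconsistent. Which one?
(B)

(A) p = mv: LHS [L M T^-1], RHS [L M T^-1] ✓
(B) p = m/v: LHS [L M T^-1], RHS [L^-1 M T] ✗

Expression (B) p = m/v is dimensionally incorrect.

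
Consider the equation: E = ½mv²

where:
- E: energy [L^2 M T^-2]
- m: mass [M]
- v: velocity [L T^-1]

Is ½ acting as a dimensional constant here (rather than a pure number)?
No

E has dimensions [L^2 M T^-2] and mv² already has dimensions [L^2 M T^-2], so the equation balances without ½ contributing any dimensions. ½ is a pure (dimensionless) number; changing or removing it would not affect dimensional consistency.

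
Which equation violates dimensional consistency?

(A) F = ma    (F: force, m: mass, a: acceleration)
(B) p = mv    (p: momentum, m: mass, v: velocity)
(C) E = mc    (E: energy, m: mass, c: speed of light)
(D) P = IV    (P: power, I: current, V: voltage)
(C) E = mc

The equation (C) E = mc is dimensionally incorrect.

LHS (E): [L^2 M T^-2]
RHS (mc): [L M T^-1] ✗

The dimensions do not match. The other three equations balance.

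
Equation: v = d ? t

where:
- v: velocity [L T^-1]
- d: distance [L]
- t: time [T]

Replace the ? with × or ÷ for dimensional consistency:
division (÷): v = d ÷ t

v [L T^-1]; d [L]; t [T].
d × t → [L T] ✗
d ÷ t → [L T^-1] ✓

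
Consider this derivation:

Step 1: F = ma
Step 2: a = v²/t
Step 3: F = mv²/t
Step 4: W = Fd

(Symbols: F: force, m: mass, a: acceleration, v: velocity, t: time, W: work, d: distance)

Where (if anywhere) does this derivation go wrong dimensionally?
Step 2

Step 1: F = ma → LHS [L M T^-2], RHS [L M T^-2] ✓
Step 2: a = v²/t → LHS [L T^-2], RHS [L^2 T^-3] ✗

The first dimensional inconsistency appears in step 2: a = v²/t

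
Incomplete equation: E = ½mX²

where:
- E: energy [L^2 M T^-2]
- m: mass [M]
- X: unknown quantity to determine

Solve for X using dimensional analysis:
X = v (velocity), dimensions [L T^-1]

E has dimensions [L^2 M T^-2]; the rest of the RHS (½m) has dimensions [M].
So X² must have dimensions [L^2 T^-2], i.e. X has dimensions [L T^-1] — X = v (velocity).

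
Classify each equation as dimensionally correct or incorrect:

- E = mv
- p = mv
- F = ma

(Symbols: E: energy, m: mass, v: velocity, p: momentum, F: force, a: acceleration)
Dimensionally correct: p = mv, F = ma
Dimensionally incorrect: E = mv
Ordered (correct first, then incorrect): p = mv, F = ma, E = mv

- E = mv: LHS [L^2 M T^-2], RHS [L M T^-1] → incorrect ✗
- p = mv: LHS [L M T^-1], RHS [L M T^-1] → correct ✓
- F = ma: LHS [L M T^-2], RHS [L M T^-2] → correct ✓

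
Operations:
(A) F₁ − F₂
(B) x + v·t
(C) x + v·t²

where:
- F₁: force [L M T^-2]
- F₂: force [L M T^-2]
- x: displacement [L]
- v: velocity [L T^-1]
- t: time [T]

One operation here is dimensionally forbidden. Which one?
(C) x + v·t²

(A) F₁ − F₂: F₁ [L M T^-2] and F₂ [L M T^-2] — same dimensions ✓
(B) x + v·t: x [L] and v·t [L] — same dimensions ✓
(C) x + v·t²: x [L] and v·t² [L T] — different dimensions cannot be added/subtracted ✗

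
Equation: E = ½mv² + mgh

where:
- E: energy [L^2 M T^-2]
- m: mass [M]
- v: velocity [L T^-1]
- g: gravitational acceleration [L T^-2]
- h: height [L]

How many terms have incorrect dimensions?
0

LHS E: [L^2 M T^-2]
- ½mv²: [L^2 M T^-2] ✓
- mgh: [L^2 M T^-2] ✓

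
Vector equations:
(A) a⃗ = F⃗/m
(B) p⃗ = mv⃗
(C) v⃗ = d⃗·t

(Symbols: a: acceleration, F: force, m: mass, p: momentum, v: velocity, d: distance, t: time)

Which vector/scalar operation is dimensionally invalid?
(C) v⃗ = d⃗·t

(A) a⃗ = F⃗/m: LHS [L T^-2], RHS [L T^-2] ✓ — force (vector) divided by mass (scalar)
(B) p⃗ = mv⃗: LHS [L M T^-1], RHS [L M T^-1] ✓ — mass (scalar) times velocity (vector)
(C) v⃗ = d⃗·t: LHS [L T^-1], RHS [L T] ✗ — velocity is displacement per time; should be d⃗/t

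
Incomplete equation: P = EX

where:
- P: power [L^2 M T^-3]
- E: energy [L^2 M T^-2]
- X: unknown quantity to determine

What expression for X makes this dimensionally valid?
X = f (inverse time / frequency (1/t)), dimensions [T^-1]

P has dimensions [L^2 M T^-3]; the rest of the RHS (E) has dimensions [L^2 M T^-2].
So X must have dimensions [T^-1] — X = f (inverse time / frequency (1/t)).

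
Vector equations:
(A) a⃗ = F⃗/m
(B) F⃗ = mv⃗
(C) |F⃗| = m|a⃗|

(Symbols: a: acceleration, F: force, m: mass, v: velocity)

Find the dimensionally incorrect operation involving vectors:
(B) F⃗ = mv⃗

(A) a⃗ = F⃗/m: LHS [L T^-2], RHS [L T^-2] ✓ — force (vector) divided by mass (scalar)
(B) F⃗ = mv⃗: LHS [L M T^-2], RHS [L M T^-1] ✗ — mass times velocity is momentum, not force; should be ma⃗
(C) |F⃗| = m|a⃗|: LHS [L M T^-2], RHS [L M T^-2] ✓ — magnitudes of vectors are scalars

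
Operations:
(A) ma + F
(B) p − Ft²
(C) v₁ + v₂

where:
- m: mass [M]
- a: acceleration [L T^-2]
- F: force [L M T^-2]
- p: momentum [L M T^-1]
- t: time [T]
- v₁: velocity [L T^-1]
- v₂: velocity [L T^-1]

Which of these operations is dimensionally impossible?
(B) p − Ft²

(A) ma + F: ma [L M T^-2] and F [L M T^-2] — same dimensions ✓
(B) p − Ft²: p [L M T^-1] and Ft² [L M] — different dimensions cannot be added/subtracted ✗
(C) v₁ + v₂: v₁ [L T^-1] and v₂ [L T^-1] — same dimensions ✓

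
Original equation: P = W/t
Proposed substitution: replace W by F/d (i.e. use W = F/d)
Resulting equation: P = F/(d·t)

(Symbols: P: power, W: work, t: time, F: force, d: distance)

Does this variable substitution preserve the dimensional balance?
No

[W] = [L^2 M T^-2] and [F/d] = [M T^-2]. These differ, so the substitution replaces a quantity by one of different dimensions and the result P = F/(d·t) has LHS [L^2 M T^-3] vs RHS [M T^-3] — inconsistent.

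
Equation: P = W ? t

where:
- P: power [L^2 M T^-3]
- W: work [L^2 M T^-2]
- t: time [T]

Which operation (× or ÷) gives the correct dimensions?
division (÷): P = W ÷ t

P [L^2 M T^-3]; W [L^2 M T^-2]; t [T].
W × t → [L^2 M T^-1] ✗
W ÷ t → [L^2 M T^-3] ✓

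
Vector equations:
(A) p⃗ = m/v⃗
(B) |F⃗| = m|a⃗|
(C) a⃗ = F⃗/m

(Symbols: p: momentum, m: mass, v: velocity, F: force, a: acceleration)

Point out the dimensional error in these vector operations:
(A) p⃗ = m/v⃗

(A) p⃗ = m/v⃗: LHS [L M T^-1], RHS [L^-1 M T] ✗ — momentum is mass times velocity; should be mv⃗ (and division by a vector is undefined)
(B) |F⃗| = m|a⃗|: LHS [L M T^-2], RHS [L M T^-2] ✓ — magnitudes of vectors are scalars
(C) a⃗ = F⃗/m: LHS [L T^-2], RHS [L T^-2] ✓ — force (vector) divided by mass (scalar)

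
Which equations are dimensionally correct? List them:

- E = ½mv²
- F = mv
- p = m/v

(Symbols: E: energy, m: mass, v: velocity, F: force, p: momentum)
Dimensionally correct: E = ½mv²
Dimensionally incorrect: F = mv, p = m/v
Ordered (correct first, then incorrect): E = ½mv², F = mv, p = m/v

- E = ½mv²: LHS [L^2 M T^-2], RHS [L^2 M T^-2] → correct ✓
- F = mv: LHS [L M T^-2], RHS [L M T^-1] → incorrect ✗
- p = m/v: LHS [L M T^-1], RHS [L^-1 M T] → incorrect ✗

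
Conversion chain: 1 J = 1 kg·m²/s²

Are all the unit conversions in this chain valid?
The chain is correct (no errors).

Correct: Joule is defined as kg·m²/s²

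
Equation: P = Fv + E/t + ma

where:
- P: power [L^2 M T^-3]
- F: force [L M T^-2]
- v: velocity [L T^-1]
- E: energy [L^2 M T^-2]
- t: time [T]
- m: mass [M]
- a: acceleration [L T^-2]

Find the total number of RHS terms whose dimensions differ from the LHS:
1

LHS P: [L^2 M T^-3]
- Fv: [L^2 M T^-3] ✓
- E/t: [L^2 M T^-3] ✓
- ma: [L M T^-2] ✗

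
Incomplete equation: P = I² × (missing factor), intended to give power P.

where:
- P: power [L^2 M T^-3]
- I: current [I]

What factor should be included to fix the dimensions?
R (resistance), dimensions [I^-2 L^2 M T^-3]

P has dimensions [L^2 M T^-3] and I² has dimensions [I^2].
The missing factor must have dimensions [L^2 M T^-3] / [I^2] = [I^-2 L^2 M T^-3], i.e. resistance (R).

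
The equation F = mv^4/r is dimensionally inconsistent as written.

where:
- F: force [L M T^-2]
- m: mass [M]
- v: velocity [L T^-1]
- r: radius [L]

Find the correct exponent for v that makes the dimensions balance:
The exponent of v should be 2: F = mv^2/r

The LHS F has dimensions [L M T^-2]; v has dimensions [L T^-1].
As written, the RHS mv^4/r (exponent 4 on v) has dimensions [L^3 M T^-4], which does not match.
With exponent 2, the RHS mv^2/r has dimensions [L M T^-2], matching the LHS.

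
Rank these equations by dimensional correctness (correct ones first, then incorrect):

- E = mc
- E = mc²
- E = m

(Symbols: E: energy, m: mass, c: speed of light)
Dimensionally correct: E = mc²
Dimensionally incorrect: E = mc, E = m
Ordered (correct first, then incorrect): E = mc², E = mc, E = m

- E = mc: LHS [L^2 M T^-2], RHS [L M T^-1] → incorrect ✗
- E = mc²: LHS [L^2 M T^-2], RHS [L^2 M T^-2] → correct ✓
- E = m: LHS [L^2 M T^-2], RHS [M] → incorrect ✗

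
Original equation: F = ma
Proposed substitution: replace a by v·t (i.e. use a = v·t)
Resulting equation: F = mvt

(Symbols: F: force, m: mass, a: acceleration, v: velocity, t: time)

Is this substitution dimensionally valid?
No

[a] = [L T^-2] and [v·t] = [L]. These differ, so the substitution replaces a quantity by one of different dimensions and the result F = mvt has LHS [L M T^-2] vs RHS [L M] — inconsistent.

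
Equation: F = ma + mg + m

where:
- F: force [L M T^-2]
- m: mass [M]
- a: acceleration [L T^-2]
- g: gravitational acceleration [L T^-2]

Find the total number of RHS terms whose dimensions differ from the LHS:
1

LHS F: [L M T^-2]
- ma: [L M T^-2] ✓
- mg: [L M T^-2] ✓
- m: [M] ✗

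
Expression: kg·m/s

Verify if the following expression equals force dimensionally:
No

The expression kg·m/s has dimensions [L M T^-1], but force has dimensions [L M T^-2].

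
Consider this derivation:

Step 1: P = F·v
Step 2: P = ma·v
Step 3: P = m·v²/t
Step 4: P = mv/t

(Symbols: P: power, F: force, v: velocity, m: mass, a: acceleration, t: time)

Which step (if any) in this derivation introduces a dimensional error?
Step 4

Step 1: P = F·v → LHS [L^2 M T^-3], RHS [L^2 M T^-3] ✓
Step 2: P = ma·v → LHS [L^2 M T^-3], RHS [L^2 M T^-3] ✓
Step 3: P = m·v²/t → LHS [L^2 M T^-3], RHS [L^2 M T^-3] ✓
Step 4: P = mv/t → LHS [L^2 M T^-3], RHS [L M T^-2] ✗

The first dimensional inconsistency appears in step 4: P = mv/t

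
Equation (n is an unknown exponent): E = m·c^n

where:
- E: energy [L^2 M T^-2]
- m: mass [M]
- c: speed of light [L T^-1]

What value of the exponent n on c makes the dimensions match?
n = 2

E has dimensions [L^2 M T^-2]; c has dimensions [L T^-1].
The rest of the RHS has dimensions [M], so c^n must supply [L^2 T^-2].
With n = 2: m·c^2 has dimensions [L^2 M T^-2], matching the LHS ✓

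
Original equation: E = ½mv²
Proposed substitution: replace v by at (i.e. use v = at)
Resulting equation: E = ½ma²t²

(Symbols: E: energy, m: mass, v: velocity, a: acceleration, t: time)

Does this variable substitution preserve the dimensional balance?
Yes

[v] = [L T^-1] and [at] = [L T^-1]. These match, so the substitution replaces a quantity by one of the same dimensions and the result E = ½ma²t² has LHS [L^2 M T^-2] vs RHS [L^2 M T^-2] — still consistent.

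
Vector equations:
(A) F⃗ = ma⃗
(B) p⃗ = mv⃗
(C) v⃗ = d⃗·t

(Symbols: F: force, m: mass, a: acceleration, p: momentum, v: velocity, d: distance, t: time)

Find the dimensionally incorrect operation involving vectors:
(C) v⃗ = d⃗·t

(A) F⃗ = ma⃗: LHS [L M T^-2], RHS [L M T^-2] ✓ — Force and acceleration are vectors, mass is a scalar
(B) p⃗ = mv⃗: LHS [L M T^-1], RHS [L M T^-1] ✓ — mass (scalar) times velocity (vector)
(C) v⃗ = d⃗·t: LHS [L T^-1], RHS [L T] ✗ — velocity is displacement per time; should be d⃗/t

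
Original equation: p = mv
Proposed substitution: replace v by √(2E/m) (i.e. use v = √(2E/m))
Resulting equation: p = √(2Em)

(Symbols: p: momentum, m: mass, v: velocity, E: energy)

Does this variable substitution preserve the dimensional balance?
Yes

[v] = [L T^-1] and [√(2E/m)] = [L T^-1]. These match, so the substitution replaces a quantity by one of the same dimensions and the result p = √(2Em) has LHS [L M T^-1] vs RHS [L M T^-1] — still consistent.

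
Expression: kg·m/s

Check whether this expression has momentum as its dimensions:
Yes

The expression kg·m/s has dimensions [L M T^-1], which is exactly momentum [L M T^-1].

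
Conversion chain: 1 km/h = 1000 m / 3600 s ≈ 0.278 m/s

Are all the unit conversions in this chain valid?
The chain is correct (no errors).

Correct: 1 km = 1000 m, 1 h = 3600 s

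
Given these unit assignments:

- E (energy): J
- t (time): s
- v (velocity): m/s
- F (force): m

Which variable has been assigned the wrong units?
F

The variable F (force) should have units N, not m.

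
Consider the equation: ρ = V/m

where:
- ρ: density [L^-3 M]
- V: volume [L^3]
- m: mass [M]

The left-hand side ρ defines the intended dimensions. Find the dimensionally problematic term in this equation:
The right-hand side term V/m

ρ has dimensions [L^-3 M], but V/m has dimensions [L^3 M^-1], so the term V/m is dimensionally wrong for ρ.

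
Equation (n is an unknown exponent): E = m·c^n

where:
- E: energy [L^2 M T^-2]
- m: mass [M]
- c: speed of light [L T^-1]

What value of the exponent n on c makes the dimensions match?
n = 2

E has dimensions [L^2 M T^-2]; c has dimensions [L T^-1].
The rest of the RHS has dimensions [M], so c^n must supply [L^2 T^-2].
With n = 2: m·c^2 has dimensions [L^2 M T^-2], matching the LHS ✓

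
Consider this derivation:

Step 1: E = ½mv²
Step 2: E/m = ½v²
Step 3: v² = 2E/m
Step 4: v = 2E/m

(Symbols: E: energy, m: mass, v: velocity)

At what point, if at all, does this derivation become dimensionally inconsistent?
Step 4

Step 1: E = ½mv² → LHS [L^2 M T^-2], RHS [L^2 M T^-2] ✓
Step 2: E/m = ½v² → LHS [L^2 T^-2], RHS [L^2 T^-2] ✓
Step 3: v² = 2E/m → LHS [L^2 T^-2], RHS [L^2 T^-2] ✓
Step 4: v = 2E/m → LHS [L T^-1], RHS [L^2 T^-2] ✗

The first dimensional inconsistency appears in step 4: v = 2E/m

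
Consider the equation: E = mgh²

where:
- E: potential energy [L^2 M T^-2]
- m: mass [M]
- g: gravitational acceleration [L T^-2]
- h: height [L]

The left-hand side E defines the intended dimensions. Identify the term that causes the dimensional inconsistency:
The right-hand side term mgh²

E has dimensions [L^2 M T^-2], but mgh² has dimensions [L^3 M T^-2], so the term mgh² is dimensionally wrong for E.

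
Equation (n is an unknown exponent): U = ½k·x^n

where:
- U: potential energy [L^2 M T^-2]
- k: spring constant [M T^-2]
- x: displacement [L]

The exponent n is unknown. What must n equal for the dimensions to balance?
n = 2

U has dimensions [L^2 M T^-2]; x has dimensions [L].
The rest of the RHS has dimensions [M T^-2], so x^n must supply [L^2].
With n = 2: ½k·x^2 has dimensions [L^2 M T^-2], matching the LHS ✓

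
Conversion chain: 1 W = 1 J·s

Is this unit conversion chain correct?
The chain is incorrect (it contains an error).

Incorrect: Watt is J/s, not J·s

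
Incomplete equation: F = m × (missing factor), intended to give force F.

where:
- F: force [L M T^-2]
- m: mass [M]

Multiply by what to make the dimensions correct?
a (acceleration), dimensions [L T^-2]

F has dimensions [L M T^-2] and m has dimensions [M].
The missing factor must have dimensions [L M T^-2] / [M] = [L T^-2], i.e. acceleration (a).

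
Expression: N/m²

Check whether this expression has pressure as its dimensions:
Yes

The expression N/m² has dimensions [L^-1 M T^-2], which is exactly pressure [L^-1 M T^-2].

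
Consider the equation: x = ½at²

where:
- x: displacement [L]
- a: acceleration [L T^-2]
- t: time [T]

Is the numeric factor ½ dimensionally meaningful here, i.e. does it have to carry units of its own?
No

x has dimensions [L] and at² already has dimensions [L], so the equation balances without ½ contributing any dimensions. ½ is a pure (dimensionless) number; changing or removing it would not affect dimensional consistency.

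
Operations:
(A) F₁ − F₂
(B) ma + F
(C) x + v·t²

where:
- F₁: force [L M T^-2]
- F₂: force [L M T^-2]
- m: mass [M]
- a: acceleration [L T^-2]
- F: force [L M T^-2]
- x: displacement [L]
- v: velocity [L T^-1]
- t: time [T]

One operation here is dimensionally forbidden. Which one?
(C) x + v·t²

(A) F₁ − F₂: F₁ [L M T^-2] and F₂ [L M T^-2] — same dimensions ✓
(B) ma + F: ma [L M T^-2] and F [L M T^-2] — same dimensions ✓
(C) x + v·t²: x [L] and v·t² [L T] — different dimensions cannot be added/subtracted ✗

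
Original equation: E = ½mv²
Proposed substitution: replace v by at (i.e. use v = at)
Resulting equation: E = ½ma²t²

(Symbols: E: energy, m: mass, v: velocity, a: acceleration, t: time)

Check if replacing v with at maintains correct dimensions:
Yes

[v] = [L T^-1] and [at] = [L T^-1]. These match, so the substitution replaces a quantity by one of the same dimensions and the result E = ½ma²t² has LHS [L^2 M T^-2] vs RHS [L^2 M T^-2] — still consistent.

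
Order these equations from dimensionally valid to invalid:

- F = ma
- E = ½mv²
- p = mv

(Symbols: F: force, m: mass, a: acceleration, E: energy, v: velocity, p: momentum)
Dimensionally correct: F = ma, E = ½mv², p = mv
Dimensionally incorrect: none
Ordered (correct first, then incorrect): F = ma, E = ½mv², p = mv

- F = ma: LHS [L M T^-2], RHS [L M T^-2] → correct ✓
- E = ½mv²: LHS [L^2 M T^-2], RHS [L^2 M T^-2] → correct ✓
- p = mv: LHS [L M T^-1], RHS [L M T^-1] → correct ✓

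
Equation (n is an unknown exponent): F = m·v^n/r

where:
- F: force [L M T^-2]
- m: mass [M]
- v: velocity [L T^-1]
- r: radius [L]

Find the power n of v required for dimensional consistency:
n = 2

F has dimensions [L M T^-2]; v has dimensions [L T^-1].
The rest of the RHS has dimensions [L^-1 M], so v^n must supply [L^2 T^-2].
With n = 2: m·v^2/r has dimensions [L M T^-2], matching the LHS ✓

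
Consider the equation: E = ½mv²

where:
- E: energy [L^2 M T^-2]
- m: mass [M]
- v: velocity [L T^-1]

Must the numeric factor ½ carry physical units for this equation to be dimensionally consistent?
No

E has dimensions [L^2 M T^-2] and mv² already has dimensions [L^2 M T^-2], so the equation balances without ½ contributing any dimensions. ½ is a pure (dimensionless) number; changing or removing it would not affect dimensional consistency.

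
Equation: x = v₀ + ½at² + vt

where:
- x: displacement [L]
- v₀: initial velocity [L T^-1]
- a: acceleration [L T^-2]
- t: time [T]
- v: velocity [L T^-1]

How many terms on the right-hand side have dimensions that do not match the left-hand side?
1

LHS x: [L]
- v₀: [L T^-1] ✗
- ½at²: [L] ✓
- vt: [L] ✓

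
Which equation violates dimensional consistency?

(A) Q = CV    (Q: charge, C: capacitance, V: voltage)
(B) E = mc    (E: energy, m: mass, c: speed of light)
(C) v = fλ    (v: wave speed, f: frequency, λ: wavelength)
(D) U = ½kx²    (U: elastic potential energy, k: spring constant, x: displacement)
(B) E = mc

The equation (B) E = mc is dimensionally incorrect.

LHS (E): [L^2 M T^-2]
RHS (mc): [L M T^-1] ✗

The dimensions do not match. The other three equations balance.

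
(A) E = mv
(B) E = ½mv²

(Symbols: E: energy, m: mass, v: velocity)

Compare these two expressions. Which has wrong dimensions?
(A)

(A) E = mv: LHS [L^2 M T^-2], RHS [L M T^-1] ✗
(B) E = ½mv²: LHS [L^2 M T^-2], RHS [L^2 M T^-2] ✓

Expression (A) E = mv is dimensionally incorrect.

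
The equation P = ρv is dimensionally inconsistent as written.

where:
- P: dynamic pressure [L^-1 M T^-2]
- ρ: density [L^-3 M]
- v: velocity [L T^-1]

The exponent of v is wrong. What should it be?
The exponent of v should be 2: P = ρv^2

The LHS P has dimensions [L^-1 M T^-2]; v has dimensions [L T^-1].
As written, the RHS ρv (exponent 1 on v) has dimensions [L^-2 M T^-1], which does not match.
With exponent 2, the RHS ρv^2 has dimensions [L^-1 M T^-2], matching the LHS.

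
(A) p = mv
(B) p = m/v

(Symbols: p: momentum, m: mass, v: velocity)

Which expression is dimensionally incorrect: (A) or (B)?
(B)

(A) p = mv: LHS [L M T^-1], RHS [L M T^-1] ✓
(B) p = m/v: LHS [L M T^-1], RHS [L^-1 M T] ✗

Expression (B) p = m/v is dimensionally incorrect.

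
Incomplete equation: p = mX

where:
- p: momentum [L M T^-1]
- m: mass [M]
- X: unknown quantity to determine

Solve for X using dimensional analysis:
X = v (velocity), dimensions [L T^-1]

p has dimensions [L M T^-1]; the rest of the RHS (m) has dimensions [M].
So X must have dimensions [L T^-1] — X = v (velocity).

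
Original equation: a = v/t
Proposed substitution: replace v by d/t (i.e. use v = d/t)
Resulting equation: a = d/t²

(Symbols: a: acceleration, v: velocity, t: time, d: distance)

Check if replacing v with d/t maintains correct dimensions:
Yes

[v] = [L T^-1] and [d/t] = [L T^-1]. These match, so the substitution replaces a quantity by one of the same dimensions and the result a = d/t² has LHS [L T^-2] vs RHS [L T^-2] — still consistent.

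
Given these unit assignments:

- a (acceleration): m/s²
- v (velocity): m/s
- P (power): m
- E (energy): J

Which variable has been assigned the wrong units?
P

The variable P (power) should have units W, not m.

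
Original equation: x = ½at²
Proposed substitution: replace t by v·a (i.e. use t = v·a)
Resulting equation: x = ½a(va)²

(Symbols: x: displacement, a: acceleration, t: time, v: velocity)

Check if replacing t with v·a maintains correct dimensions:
No

[t] = [T] and [v·a] = [L^2 T^-3]. These differ, so the substitution replaces a quantity by one of different dimensions and the result x = ½a(va)² has LHS [L] vs RHS [L^5 T^-8] — inconsistent.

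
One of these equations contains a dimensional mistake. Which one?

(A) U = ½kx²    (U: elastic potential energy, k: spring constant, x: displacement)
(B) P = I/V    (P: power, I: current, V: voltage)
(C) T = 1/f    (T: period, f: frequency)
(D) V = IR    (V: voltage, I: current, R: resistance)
(B) P = I/V

The equation (B) P = I/V is dimensionally incorrect.

LHS (P): [L^2 M T^-3]
RHS (I/V): [I^2 L^-2 M^-1 T^3] ✗

The dimensions do not match. The other three equations balance.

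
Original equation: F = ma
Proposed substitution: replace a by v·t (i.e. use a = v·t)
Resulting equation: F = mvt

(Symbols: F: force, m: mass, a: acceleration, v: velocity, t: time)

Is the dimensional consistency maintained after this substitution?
No

[a] = [L T^-2] and [v·t] = [L]. These differ, so the substitution replaces a quantity by one of different dimensions and the result F = mvt has LHS [L M T^-2] vs RHS [L M] — inconsistent.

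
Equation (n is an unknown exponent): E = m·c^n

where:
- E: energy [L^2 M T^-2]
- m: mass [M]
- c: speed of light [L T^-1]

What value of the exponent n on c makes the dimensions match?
n = 2

E has dimensions [L^2 M T^-2]; c has dimensions [L T^-1].
The rest of the RHS has dimensions [M], so c^n must supply [L^2 T^-2].
With n = 2: m·c^2 has dimensions [L^2 M T^-2], matching the LHS ✓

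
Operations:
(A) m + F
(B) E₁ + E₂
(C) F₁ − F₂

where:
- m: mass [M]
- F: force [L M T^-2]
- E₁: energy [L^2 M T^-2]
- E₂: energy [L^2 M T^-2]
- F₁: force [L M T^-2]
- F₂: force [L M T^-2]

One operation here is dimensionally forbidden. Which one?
(A) m + F

(A) m + F: m [M] and F [L M T^-2] — different dimensions cannot be added/subtracted ✗
(B) E₁ + E₂: E₁ [L^2 M T^-2] and E₂ [L^2 M T^-2] — same dimensions ✓
(C) F₁ − F₂: F₁ [L M T^-2] and F₂ [L M T^-2] — same dimensions ✓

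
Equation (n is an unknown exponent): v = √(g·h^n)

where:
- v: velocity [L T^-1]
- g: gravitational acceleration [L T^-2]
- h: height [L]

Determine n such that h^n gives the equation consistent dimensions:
n = 1

v has dimensions [L T^-1]; h has dimensions [L].
With n = 1: √(g·h^1) has dimensions [L T^-1], matching the LHS ✓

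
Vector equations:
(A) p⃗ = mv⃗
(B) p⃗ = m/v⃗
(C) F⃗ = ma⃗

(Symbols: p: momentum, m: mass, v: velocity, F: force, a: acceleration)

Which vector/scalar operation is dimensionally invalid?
(B) p⃗ = m/v⃗

(A) p⃗ = mv⃗: LHS [L M T^-1], RHS [L M T^-1] ✓ — mass (scalar) times velocity (vector)
(B) p⃗ = m/v⃗: LHS [L M T^-1], RHS [L^-1 M T] ✗ — momentum is mass times velocity; should be mv⃗ (and division by a vector is undefined)
(C) F⃗ = ma⃗: LHS [L M T^-2], RHS [L M T^-2] ✓ — Force and acceleration are vectors, mass is a scalar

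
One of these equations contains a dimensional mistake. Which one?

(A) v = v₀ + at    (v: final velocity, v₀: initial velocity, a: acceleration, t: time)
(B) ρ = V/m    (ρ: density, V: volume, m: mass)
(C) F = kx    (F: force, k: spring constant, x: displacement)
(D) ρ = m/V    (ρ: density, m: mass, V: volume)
(B) ρ = V/m

The equation (B) ρ = V/m is dimensionally incorrect.

LHS (ρ): [L^-3 M]
RHS (V/m): [L^3 M^-1] ✗

The dimensions do not match. The other three equations balance.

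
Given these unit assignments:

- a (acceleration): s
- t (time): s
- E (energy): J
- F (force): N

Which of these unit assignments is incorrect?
a

The variable a (acceleration) should have units m/s², not s.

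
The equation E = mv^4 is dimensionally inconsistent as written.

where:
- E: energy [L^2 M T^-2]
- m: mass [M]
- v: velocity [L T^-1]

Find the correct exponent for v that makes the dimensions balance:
The exponent of v should be 2: E = mv^2

The LHS E has dimensions [L^2 M T^-2]; v has dimensions [L T^-1].
As written, the RHS mv^4 (exponent 4 on v) has dimensions [L^4 M T^-4], which does not match.
With exponent 2, the RHS mv^2 has dimensions [L^2 M T^-2], matching the LHS.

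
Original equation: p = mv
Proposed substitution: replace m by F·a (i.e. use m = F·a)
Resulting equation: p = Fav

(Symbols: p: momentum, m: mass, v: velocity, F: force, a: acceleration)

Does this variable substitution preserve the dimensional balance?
No

[m] = [M] and [F·a] = [L^2 M T^-4]. These differ, so the substitution replaces a quantity by one of different dimensions and the result p = Fav has LHS [L M T^-1] vs RHS [L^3 M T^-5] — inconsistent.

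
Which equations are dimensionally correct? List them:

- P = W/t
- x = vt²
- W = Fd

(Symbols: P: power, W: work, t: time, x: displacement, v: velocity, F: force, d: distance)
Dimensionally correct: P = W/t, W = Fd
Dimensionally incorrect: x = vt²
Ordered (correct first, then incorrect): P = W/t, W = Fd, x = vt²

- P = W/t: LHS [L^2 M T^-3], RHS [L^2 M T^-3] → correct ✓
- x = vt²: LHS [L], RHS [L T] → incorrect ✗
- W = Fd: LHS [L^2 M T^-2], RHS [L^2 M T^-2] → correct ✓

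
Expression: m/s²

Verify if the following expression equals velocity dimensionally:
No

The expression m/s² has dimensions [L T^-2], but velocity has dimensions [L T^-1].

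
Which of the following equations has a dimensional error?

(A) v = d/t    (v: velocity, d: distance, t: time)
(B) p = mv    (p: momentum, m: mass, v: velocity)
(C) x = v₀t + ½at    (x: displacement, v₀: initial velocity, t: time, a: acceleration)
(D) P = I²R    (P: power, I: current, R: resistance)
(C) x = v₀t + ½at

The equation (C) x = v₀t + ½at is dimensionally incorrect.

LHS (x): [L]
RHS terms:
  - v₀t: [L] ✓
  - ½at: [L T^-1] ✗ (does not match LHS)

The dimensions do not match. The other three equations balance.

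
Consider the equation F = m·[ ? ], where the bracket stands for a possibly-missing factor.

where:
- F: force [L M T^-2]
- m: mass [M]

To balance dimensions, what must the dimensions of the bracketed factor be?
[L T^-2] — acceleration (e.g. a)

F has dimensions [L M T^-2]; m has dimensions [M].
The bracketed factor must supply [L M T^-2] / [M] = [L T^-2].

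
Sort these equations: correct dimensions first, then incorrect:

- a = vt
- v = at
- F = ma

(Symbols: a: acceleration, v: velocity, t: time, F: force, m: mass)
Dimensionally correct: v = at, F = ma
Dimensionally incorrect: a = vt
Ordered (correct first, then incorrect): v = at, F = ma, a = vt

- a = vt: LHS [L T^-2], RHS [L] → incorrect ✗
- v = at: LHS [L T^-1], RHS [L T^-1] → correct ✓
- F = ma: LHS [L M T^-2], RHS [L M T^-2] → correct ✓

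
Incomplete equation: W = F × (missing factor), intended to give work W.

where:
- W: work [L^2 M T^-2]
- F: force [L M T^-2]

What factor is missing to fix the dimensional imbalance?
d (distance), dimensions [L]

W has dimensions [L^2 M T^-2] and F has dimensions [L M T^-2].
The missing factor must have dimensions [L^2 M T^-2] / [L M T^-2] = [L], i.e. distance (d).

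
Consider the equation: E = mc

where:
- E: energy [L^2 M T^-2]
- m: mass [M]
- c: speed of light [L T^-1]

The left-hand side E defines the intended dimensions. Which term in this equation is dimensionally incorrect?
The right-hand side term mc

E has dimensions [L^2 M T^-2], but mc has dimensions [L M T^-1], so the term mc is dimensionally wrong for E.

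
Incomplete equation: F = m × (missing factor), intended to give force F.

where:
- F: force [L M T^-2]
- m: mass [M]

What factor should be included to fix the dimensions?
a (acceleration), dimensions [L T^-2]

F has dimensions [L M T^-2] and m has dimensions [M].
The missing factor must have dimensions [L M T^-2] / [M] = [L T^-2], i.e. acceleration (a).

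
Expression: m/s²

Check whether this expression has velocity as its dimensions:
No

The expression m/s² has dimensions [L T^-2], but velocity has dimensions [L T^-1].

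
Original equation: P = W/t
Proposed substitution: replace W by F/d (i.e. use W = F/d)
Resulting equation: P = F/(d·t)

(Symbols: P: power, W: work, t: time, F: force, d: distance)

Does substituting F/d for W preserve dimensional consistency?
No

[W] = [L^2 M T^-2] and [F/d] = [M T^-2]. These differ, so the substitution replaces a quantity by one of different dimensions and the result P = F/(d·t) has LHS [L^2 M T^-3] vs RHS [M T^-3] — inconsistent.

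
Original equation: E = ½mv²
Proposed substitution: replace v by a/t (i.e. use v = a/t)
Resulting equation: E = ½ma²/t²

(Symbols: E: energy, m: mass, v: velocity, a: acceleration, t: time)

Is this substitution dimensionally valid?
No

[v] = [L T^-1] and [a/t] = [L T^-3]. These differ, so the substitution replaces a quantity by one of different dimensions and the result E = ½ma²/t² has LHS [L^2 M T^-2] vs RHS [L^2 M T^-6] — inconsistent.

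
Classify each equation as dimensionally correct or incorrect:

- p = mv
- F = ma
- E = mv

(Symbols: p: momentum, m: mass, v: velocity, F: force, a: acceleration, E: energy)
Dimensionally correct: p = mv, F = ma
Dimensionally incorrect: E = mv
Ordered (correct first, then incorrect): p = mv, F = ma, E = mv

- p = mv: LHS [L M T^-1], RHS [L M T^-1] → correct ✓
- F = ma: LHS [L M T^-2], RHS [L M T^-2] → correct ✓
- E = mv: LHS [L^2 M T^-2], RHS [L M T^-1] → incorrect ✗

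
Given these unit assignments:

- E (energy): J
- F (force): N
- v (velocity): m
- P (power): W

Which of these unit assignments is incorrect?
v

The variable v (velocity) should have units m/s, not m.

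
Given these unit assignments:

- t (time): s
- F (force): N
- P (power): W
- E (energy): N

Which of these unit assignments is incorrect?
E

The variable E (energy) should have units J, not N.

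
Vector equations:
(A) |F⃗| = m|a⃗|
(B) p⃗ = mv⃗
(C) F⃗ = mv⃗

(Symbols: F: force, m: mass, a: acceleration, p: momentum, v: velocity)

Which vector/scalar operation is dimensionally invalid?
(C) F⃗ = mv⃗

(A) |F⃗| = m|a⃗|: LHS [L M T^-2], RHS [L M T^-2] ✓ — magnitudes of vectors are scalars
(B) p⃗ = mv⃗: LHS [L M T^-1], RHS [L M T^-1] ✓ — mass (scalar) times velocity (vector)
(C) F⃗ = mv⃗: LHS [L M T^-2], RHS [L M T^-1] ✗ — mass times velocity is momentum, not force; should be ma⃗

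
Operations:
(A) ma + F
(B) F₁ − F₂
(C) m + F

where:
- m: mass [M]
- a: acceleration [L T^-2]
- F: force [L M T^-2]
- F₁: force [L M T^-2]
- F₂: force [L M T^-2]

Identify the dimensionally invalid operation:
(C) m + F

(A) ma + F: ma [L M T^-2] and F [L M T^-2] — same dimensions ✓
(B) F₁ − F₂: F₁ [L M T^-2] and F₂ [L M T^-2] — same dimensions ✓
(C) m + F: m [M] and F [L M T^-2] — different dimensions cannot be added/subtracted ✗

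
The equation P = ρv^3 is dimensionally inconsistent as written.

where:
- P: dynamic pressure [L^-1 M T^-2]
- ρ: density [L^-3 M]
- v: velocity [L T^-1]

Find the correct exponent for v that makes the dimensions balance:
The exponent of v should be 2: P = ρv^2

The LHS P has dimensions [L^-1 M T^-2]; v has dimensions [L T^-1].
As written, the RHS ρv^3 (exponent 3 on v) has dimensions [M T^-3], which does not match.
With exponent 2, the RHS ρv^2 has dimensions [L^-1 M T^-2], matching the LHS.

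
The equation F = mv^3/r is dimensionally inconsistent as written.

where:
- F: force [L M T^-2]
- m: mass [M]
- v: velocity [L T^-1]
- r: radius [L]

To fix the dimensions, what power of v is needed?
The exponent of v should be 2: F = mv^2/r

The LHS F has dimensions [L M T^-2]; v has dimensions [L T^-1].
As written, the RHS mv^3/r (exponent 3 on v) has dimensions [L^2 M T^-3], which does not match.
With exponent 2, the RHS mv^2/r has dimensions [L M T^-2], matching the LHS.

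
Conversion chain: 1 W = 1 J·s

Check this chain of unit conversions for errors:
The chain is incorrect (it contains an error).

Incorrect: Watt is J/s, not J·s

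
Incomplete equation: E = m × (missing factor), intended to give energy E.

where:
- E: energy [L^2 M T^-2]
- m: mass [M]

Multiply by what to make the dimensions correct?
v² (velocity squared), dimensions [L^2 T^-2]

E has dimensions [L^2 M T^-2] and m has dimensions [M].
The missing factor must have dimensions [L^2 M T^-2] / [M] = [L^2 T^-2], i.e. velocity squared (v²).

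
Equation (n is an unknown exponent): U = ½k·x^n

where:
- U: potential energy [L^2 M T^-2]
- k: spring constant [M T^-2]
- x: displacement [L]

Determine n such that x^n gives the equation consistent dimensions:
n = 2

U has dimensions [L^2 M T^-2]; x has dimensions [L].
The rest of the RHS has dimensions [M T^-2], so x^n must supply [L^2].
With n = 2: ½k·x^2 has dimensions [L^2 M T^-2], matching the LHS ✓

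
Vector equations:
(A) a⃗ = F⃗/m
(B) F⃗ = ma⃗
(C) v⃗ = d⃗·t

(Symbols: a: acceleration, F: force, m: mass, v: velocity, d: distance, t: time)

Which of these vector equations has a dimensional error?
(C) v⃗ = d⃗·t

(A) a⃗ = F⃗/m: LHS [L T^-2], RHS [L T^-2] ✓ — force (vector) divided by mass (scalar)
(B) F⃗ = ma⃗: LHS [L M T^-2], RHS [L M T^-2] ✓ — Force and acceleration are vectors, mass is a scalar
(C) v⃗ = d⃗·t: LHS [L T^-1], RHS [L T] ✗ — velocity is displacement per time; should be d⃗/t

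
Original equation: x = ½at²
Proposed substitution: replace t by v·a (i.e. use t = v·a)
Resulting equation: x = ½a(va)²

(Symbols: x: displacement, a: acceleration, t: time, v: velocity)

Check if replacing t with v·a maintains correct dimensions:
No

[t] = [T] and [v·a] = [L^2 T^-3]. These differ, so the substitution replaces a quantity by one of different dimensions and the result x = ½a(va)² has LHS [L] vs RHS [L^5 T^-8] — inconsistent.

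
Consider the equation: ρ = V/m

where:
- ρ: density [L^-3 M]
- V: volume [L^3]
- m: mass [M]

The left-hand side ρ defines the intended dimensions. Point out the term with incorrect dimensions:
The right-hand side term V/m

ρ has dimensions [L^-3 M], but V/m has dimensions [L^3 M^-1], so the term V/m is dimensionally wrong for ρ.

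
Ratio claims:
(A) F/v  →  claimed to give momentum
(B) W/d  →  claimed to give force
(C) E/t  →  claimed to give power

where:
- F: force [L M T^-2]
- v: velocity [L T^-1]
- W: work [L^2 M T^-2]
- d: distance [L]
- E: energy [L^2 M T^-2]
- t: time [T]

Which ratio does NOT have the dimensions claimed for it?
(A) F/v does not give momentum

(A) F/v: [M T^-1] ≠ momentum [L M T^-1] ✗
(B) W/d: [L M T^-2] = force [L M T^-2] ✓
(C) E/t: [L^2 M T^-3] = power [L^2 M T^-3] ✓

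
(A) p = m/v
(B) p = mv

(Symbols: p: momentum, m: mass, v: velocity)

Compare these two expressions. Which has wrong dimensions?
(A)

(A) p = m/v: LHS [L M T^-1], RHS [L^-1 M T] ✗
(B) p = mv: LHS [L M T^-1], RHS [L M T^-1] ✓

Expression (A) p = m/v is dimensionally incorrect.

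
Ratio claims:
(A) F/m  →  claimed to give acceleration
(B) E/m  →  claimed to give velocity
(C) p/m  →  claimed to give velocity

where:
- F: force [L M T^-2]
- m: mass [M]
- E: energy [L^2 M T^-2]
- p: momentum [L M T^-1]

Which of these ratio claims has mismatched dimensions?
(B) E/m does not give velocity

(A) F/m: [L T^-2] = acceleration [L T^-2] ✓
(B) E/m: [L^2 T^-2] ≠ velocity [L T^-1] ✗
(C) p/m: [L T^-1] = velocity [L T^-1] ✓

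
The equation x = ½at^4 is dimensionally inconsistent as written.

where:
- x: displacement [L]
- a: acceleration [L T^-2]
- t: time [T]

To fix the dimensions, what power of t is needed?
The exponent of t should be 2: x = ½at^2

The LHS x has dimensions [L]; t has dimensions [T].
As written, the RHS ½at^4 (exponent 4 on t) has dimensions [L T^2], which does not match.
With exponent 2, the RHS ½at^2 has dimensions [L], matching the LHS.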